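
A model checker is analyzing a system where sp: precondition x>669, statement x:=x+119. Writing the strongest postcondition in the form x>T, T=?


Formula: sp(P, x:=E) = exists old_x. (x = E[old_x/x]) AND P[old_x/x] (old_x is the value of x before the assignment; eliminate old_x by solving x = E[old_x/x] for old_x)
Step 1: Precondition P: x>669, i.e. old_x > 669
Step 2: Assignment gives x = old_x + 119, so old_x = x - 119
Step 3: Substitute into P: x - 119 > 669
Step 4: Simplify: x > 669+119 = 788

788


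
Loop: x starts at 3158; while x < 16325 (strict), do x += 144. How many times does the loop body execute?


Step 1: x goes from 3158 toward 16325 by 144; the body runs while x<16325, so iterations = ceil((bound-start)/step)
Step 2: Distance=13167
Step 3: ceil(13167/144)=92

92


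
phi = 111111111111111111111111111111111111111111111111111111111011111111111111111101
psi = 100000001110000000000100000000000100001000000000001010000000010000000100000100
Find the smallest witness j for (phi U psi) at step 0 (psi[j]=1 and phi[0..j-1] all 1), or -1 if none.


(phi U psi) at 0: need smallest j with psi[j]=1 and phi[i]=1 for all i in [0,j).
Scan from step 0:
  step 0: psi=1 and phi held for [0,0) -> witness found
Witness step = 0

0


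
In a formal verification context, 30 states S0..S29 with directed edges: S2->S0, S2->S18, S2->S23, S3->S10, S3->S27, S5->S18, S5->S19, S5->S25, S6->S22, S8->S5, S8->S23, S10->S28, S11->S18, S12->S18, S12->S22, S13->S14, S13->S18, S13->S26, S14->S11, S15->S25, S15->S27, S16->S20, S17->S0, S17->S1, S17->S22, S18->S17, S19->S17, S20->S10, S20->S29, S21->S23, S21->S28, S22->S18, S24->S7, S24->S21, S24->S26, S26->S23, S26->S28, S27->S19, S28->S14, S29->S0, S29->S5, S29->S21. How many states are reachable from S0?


BFS from S0:
  layer 0: {S0}
Reachable set: {S0}
Count = 1

1


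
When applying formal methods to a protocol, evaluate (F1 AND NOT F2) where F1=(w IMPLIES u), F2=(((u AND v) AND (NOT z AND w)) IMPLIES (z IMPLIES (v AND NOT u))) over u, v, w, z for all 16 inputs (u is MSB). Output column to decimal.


F1 = (w IMPLIES u)
F2 = (((u AND v) AND (NOT z AND w)) IMPLIES (z IMPLIES (v AND NOT u)))
Counterexample to F1=>F2 is where F1=1 and F2=0.
Evaluate each row (bits = u,v,w,z, MSB first):
  row 0 [0000]: F1=1 F2=1 -> F1&~F2 -> 0
  row 1 [0001]: F1=1 F2=1 -> F1&~F2 -> 0
  row 2 [0010]: F1=0 F2=1 -> F1&~F2 -> 0
  row 3 [0011]: F1=0 F2=1 -> F1&~F2 -> 0
  row 4 [0100]: F1=1 F2=1 -> F1&~F2 -> 0
  row 5 [0101]: F1=1 F2=1 -> F1&~F2 -> 0
  row 6 [0110]: F1=0 F2=1 -> F1&~F2 -> 0
  row 7 [0111]: F1=0 F2=1 -> F1&~F2 -> 0
  row 8 [1000]: F1=1 F2=1 -> F1&~F2 -> 0
  row 9 [1001]: F1=1 F2=1 -> F1&~F2 -> 0
  row 10 [1010]: F1=1 F2=1 -> F1&~F2 -> 0
  row 11 [1011]: F1=1 F2=1 -> F1&~F2 -> 0
  row 12 [1100]: F1=1 F2=1 -> F1&~F2 -> 0
  row 13 [1101]: F1=1 F2=1 -> F1&~F2 -> 0
  row 14 [1110]: F1=1 F2=1 -> F1&~F2 -> 0
  row 15 [1111]: F1=1 F2=1 -> F1&~F2 -> 0
Full result column, 4 rows per line (u,v fixed per line; w,z runs 00..11 left to right):
  rows 0-3 [u,v=00]: 0000  = hex 0
  rows 4-7 [u,v=01]: 0000  = hex 0
  rows 8-11 [u,v=10]: 0000  = hex 0
  rows 12-15 [u,v=11]: 0000  = hex 0
Counterexample vector (row 0 .. row 15) = 0000000000000000
Output column grouped in 4s = 0000 0000 0000 0000 = 0x0000
Convert to decimal digit by digit (value = value*16 + digit):
  0 -> 0
  0*16 + 0 = 0
  0*16 + 0 = 0
  0*16 + 0 = 0
Decimal = 0

0


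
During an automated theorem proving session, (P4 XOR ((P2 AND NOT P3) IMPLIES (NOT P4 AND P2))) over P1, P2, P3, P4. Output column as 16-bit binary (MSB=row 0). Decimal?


Formula: (P4 XOR ((P2 AND NOT P3) IMPLIES (NOT P4 AND P2))) over P1, P2, P3, P4 (16 rows)
Evaluate each row (bits = P1,P2,P3,P4, MSB first):
  row 0 [0000]: (0 XOR ((0 AND NOT 0) IMPLIES (NOT 0 AND 0))) -> 1
  row 1 [0001]: (1 XOR ((0 AND NOT 0) IMPLIES (NOT 1 AND 0))) -> 0
  row 2 [0010]: (0 XOR ((0 AND NOT 1) IMPLIES (NOT 0 AND 0))) -> 1
  row 3 [0011]: (1 XOR ((0 AND NOT 1) IMPLIES (NOT 1 AND 0))) -> 0
  row 4 [0100]: (0 XOR ((1 AND NOT 0) IMPLIES (NOT 0 AND 1))) -> 1
  row 5 [0101]: (1 XOR ((1 AND NOT 0) IMPLIES (NOT 1 AND 1))) -> 1
  row 6 [0110]: (0 XOR ((1 AND NOT 1) IMPLIES (NOT 0 AND 1))) -> 1
  row 7 [0111]: (1 XOR ((1 AND NOT 1) IMPLIES (NOT 1 AND 1))) -> 0
  row 8 [1000]: (0 XOR ((0 AND NOT 0) IMPLIES (NOT 0 AND 0))) -> 1
  row 9 [1001]: (1 XOR ((0 AND NOT 0) IMPLIES (NOT 1 AND 0))) -> 0
  row 10 [1010]: (0 XOR ((0 AND NOT 1) IMPLIES (NOT 0 AND 0))) -> 1
  row 11 [1011]: (1 XOR ((0 AND NOT 1) IMPLIES (NOT 1 AND 0))) -> 0
  row 12 [1100]: (0 XOR ((1 AND NOT 0) IMPLIES (NOT 0 AND 1))) -> 1
  row 13 [1101]: (1 XOR ((1 AND NOT 0) IMPLIES (NOT 1 AND 1))) -> 1
  row 14 [1110]: (0 XOR ((1 AND NOT 1) IMPLIES (NOT 0 AND 1))) -> 1
  row 15 [1111]: (1 XOR ((1 AND NOT 1) IMPLIES (NOT 1 AND 1))) -> 0
Full result column, 4 rows per line (P1,P2 fixed per line; P3,P4 runs 00..11 left to right):
  rows 0-3 [P1,P2=00]: 1010  = hex A
  rows 4-7 [P1,P2=01]: 1110  = hex E
  rows 8-11 [P1,P2=10]: 1010  = hex A
  rows 12-15 [P1,P2=11]: 1110  = hex E
Output column (row 0 .. row 15) = 1010111010101110
Output column grouped in 4s = 1010 1110 1010 1110 = 0xAEAE
Convert to decimal digit by digit (value = value*16 + digit):
  A -> 10
  10*16 + 14 (E) = 174
  174*16 + 10 (A) = 2794
  2794*16 + 14 (E) = 44718
Decimal = 44718

44718


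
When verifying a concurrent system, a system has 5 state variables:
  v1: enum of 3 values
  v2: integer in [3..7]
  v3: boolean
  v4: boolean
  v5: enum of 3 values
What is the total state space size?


State space = product of domain sizes of all variables.
Domain sizes:
  v1 (enum of 3 values): 3
  v2 (integer in [3..7]): 5
  v3 (boolean): 2
  v4 (boolean): 2
  v5 (enum of 3 values): 3
Product = 3 * 5 * 2 * 2 * 3 = 180

180


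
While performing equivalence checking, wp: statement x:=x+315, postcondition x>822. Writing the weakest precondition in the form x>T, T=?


Formula: wp(x:=E, P) = P[E/x] (substitute E for x in postcondition)
Step 1: Postcondition: x>822
Step 2: Substitute x+315 for x: x+315>822
Step 3: Solve for x: x > 822-315 = 507

507


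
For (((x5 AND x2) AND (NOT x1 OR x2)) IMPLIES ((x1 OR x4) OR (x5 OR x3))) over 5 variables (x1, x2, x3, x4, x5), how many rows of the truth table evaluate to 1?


Formula: (((x5 AND x2) AND (NOT x1 OR x2)) IMPLIES ((x1 OR x4) OR (x5 OR x3))) over 5 vars (32 rows)
Evaluate each row (x1, x2, x3, x4, x5 as bits, MSB first):
  row 0 [00000]: (((0 AND 0) AND (NOT 0 OR 0)) IMPLIES ((0 OR 0) OR (0 OR 0))) -> 1
  row 1 [00001]: (((1 AND 0) AND (NOT 0 OR 0)) IMPLIES ((0 OR 0) OR (1 OR 0))) -> 1
  row 2 [00010]: (((0 AND 0) AND (NOT 0 OR 0)) IMPLIES ((0 OR 1) OR (0 OR 0))) -> 1
  row 3 [00011]: (((1 AND 0) AND (NOT 0 OR 0)) IMPLIES ((0 OR 1) OR (1 OR 0))) -> 1
  row 4 [00100]: (((0 AND 0) AND (NOT 0 OR 0)) IMPLIES ((0 OR 0) OR (0 OR 1))) -> 1
  row 5 [00101]: (((1 AND 0) AND (NOT 0 OR 0)) IMPLIES ((0 OR 0) OR (1 OR 1))) -> 1
  row 6 [00110]: (((0 AND 0) AND (NOT 0 OR 0)) IMPLIES ((0 OR 1) OR (0 OR 1))) -> 1
  row 7 [00111]: (((1 AND 0) AND (NOT 0 OR 0)) IMPLIES ((0 OR 1) OR (1 OR 1))) -> 1
  row 8 [01000]: (((0 AND 1) AND (NOT 0 OR 1)) IMPLIES ((0 OR 0) OR (0 OR 0))) -> 1
  row 9 [01001]: (((1 AND 1) AND (NOT 0 OR 1)) IMPLIES ((0 OR 0) OR (1 OR 0))) -> 1
  row 10 [01010]: (((0 AND 1) AND (NOT 0 OR 1)) IMPLIES ((0 OR 1) OR (0 OR 0))) -> 1
  row 11 [01011]: (((1 AND 1) AND (NOT 0 OR 1)) IMPLIES ((0 OR 1) OR (1 OR 0))) -> 1
  row 12 [01100]: (((0 AND 1) AND (NOT 0 OR 1)) IMPLIES ((0 OR 0) OR (0 OR 1))) -> 1
  row 13 [01101]: (((1 AND 1) AND (NOT 0 OR 1)) IMPLIES ((0 OR 0) OR (1 OR 1))) -> 1
  row 14 [01110]: (((0 AND 1) AND (NOT 0 OR 1)) IMPLIES ((0 OR 1) OR (0 OR 1))) -> 1
  row 15 [01111]: (((1 AND 1) AND (NOT 0 OR 1)) IMPLIES ((0 OR 1) OR (1 OR 1))) -> 1
  row 16 [10000]: (((0 AND 0) AND (NOT 1 OR 0)) IMPLIES ((1 OR 0) OR (0 OR 0))) -> 1
  row 17 [10001]: (((1 AND 0) AND (NOT 1 OR 0)) IMPLIES ((1 OR 0) OR (1 OR 0))) -> 1
  row 18 [10010]: (((0 AND 0) AND (NOT 1 OR 0)) IMPLIES ((1 OR 1) OR (0 OR 0))) -> 1
  row 19 [10011]: (((1 AND 0) AND (NOT 1 OR 0)) IMPLIES ((1 OR 1) OR (1 OR 0))) -> 1
  row 20 [10100]: (((0 AND 0) AND (NOT 1 OR 0)) IMPLIES ((1 OR 0) OR (0 OR 1))) -> 1
  row 21 [10101]: (((1 AND 0) AND (NOT 1 OR 0)) IMPLIES ((1 OR 0) OR (1 OR 1))) -> 1
  row 22 [10110]: (((0 AND 0) AND (NOT 1 OR 0)) IMPLIES ((1 OR 1) OR (0 OR 1))) -> 1
  row 23 [10111]: (((1 AND 0) AND (NOT 1 OR 0)) IMPLIES ((1 OR 1) OR (1 OR 1))) -> 1
  row 24 [11000]: (((0 AND 1) AND (NOT 1 OR 1)) IMPLIES ((1 OR 0) OR (0 OR 0))) -> 1
  row 25 [11001]: (((1 AND 1) AND (NOT 1 OR 1)) IMPLIES ((1 OR 0) OR (1 OR 0))) -> 1
  row 26 [11010]: (((0 AND 1) AND (NOT 1 OR 1)) IMPLIES ((1 OR 1) OR (0 OR 0))) -> 1
  row 27 [11011]: (((1 AND 1) AND (NOT 1 OR 1)) IMPLIES ((1 OR 1) OR (1 OR 0))) -> 1
  row 28 [11100]: (((0 AND 1) AND (NOT 1 OR 1)) IMPLIES ((1 OR 0) OR (0 OR 1))) -> 1
  row 29 [11101]: (((1 AND 1) AND (NOT 1 OR 1)) IMPLIES ((1 OR 0) OR (1 OR 1))) -> 1
  row 30 [11110]: (((0 AND 1) AND (NOT 1 OR 1)) IMPLIES ((1 OR 1) OR (0 OR 1))) -> 1
  row 31 [11111]: (((1 AND 1) AND (NOT 1 OR 1)) IMPLIES ((1 OR 1) OR (1 OR 1))) -> 1
Full result column, 8 rows per line (x1,x2 fixed per line; x3,x4,x5 runs 000..111 left to right):
  rows 0-7 [x1,x2=00]: 11111111  (ones: 8)
  rows 8-15 [x1,x2=01]: 11111111  (ones: 8)
  rows 16-23 [x1,x2=10]: 11111111  (ones: 8)
  rows 24-31 [x1,x2=11]: 11111111  (ones: 8)
Count of 1-rows = 8+8+8+8 = 32

32


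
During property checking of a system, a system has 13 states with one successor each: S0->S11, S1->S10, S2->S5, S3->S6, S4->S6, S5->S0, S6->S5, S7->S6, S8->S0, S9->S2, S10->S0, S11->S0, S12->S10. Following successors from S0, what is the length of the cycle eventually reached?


Trace from S0 until a state repeats:
  S0 -> S11 -> S0
S0 first seen at step 0, revisited at step 2.
Cycle length = 2 - 0 = 2

2


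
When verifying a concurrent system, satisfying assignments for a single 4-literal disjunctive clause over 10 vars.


Step 1: Total=2^10=1024
Step 2: Unsat when all 4 false: 2^6=64
Step 3: Sat=1024-64=960

960


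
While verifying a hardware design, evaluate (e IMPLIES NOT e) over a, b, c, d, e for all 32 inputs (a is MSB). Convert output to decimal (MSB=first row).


Formula: (e IMPLIES NOT e) over a, b, c, d, e (32 rows)
Evaluate each row (bits = a,b,c,d,e, MSB first):
  row 0 [00000]: (0 IMPLIES NOT 0) -> 1
  row 1 [00001]: (1 IMPLIES NOT 1) -> 0
  row 2 [00010]: (0 IMPLIES NOT 0) -> 1
  row 3 [00011]: (1 IMPLIES NOT 1) -> 0
  row 4 [00100]: (0 IMPLIES NOT 0) -> 1
  row 5 [00101]: (1 IMPLIES NOT 1) -> 0
  row 6 [00110]: (0 IMPLIES NOT 0) -> 1
  row 7 [00111]: (1 IMPLIES NOT 1) -> 0
  row 8 [01000]: (0 IMPLIES NOT 0) -> 1
  row 9 [01001]: (1 IMPLIES NOT 1) -> 0
  row 10 [01010]: (0 IMPLIES NOT 0) -> 1
  row 11 [01011]: (1 IMPLIES NOT 1) -> 0
  row 12 [01100]: (0 IMPLIES NOT 0) -> 1
  row 13 [01101]: (1 IMPLIES NOT 1) -> 0
  row 14 [01110]: (0 IMPLIES NOT 0) -> 1
  row 15 [01111]: (1 IMPLIES NOT 1) -> 0
  row 16 [10000]: (0 IMPLIES NOT 0) -> 1
  row 17 [10001]: (1 IMPLIES NOT 1) -> 0
  row 18 [10010]: (0 IMPLIES NOT 0) -> 1
  row 19 [10011]: (1 IMPLIES NOT 1) -> 0
  row 20 [10100]: (0 IMPLIES NOT 0) -> 1
  row 21 [10101]: (1 IMPLIES NOT 1) -> 0
  row 22 [10110]: (0 IMPLIES NOT 0) -> 1
  row 23 [10111]: (1 IMPLIES NOT 1) -> 0
  row 24 [11000]: (0 IMPLIES NOT 0) -> 1
  row 25 [11001]: (1 IMPLIES NOT 1) -> 0
  row 26 [11010]: (0 IMPLIES NOT 0) -> 1
  row 27 [11011]: (1 IMPLIES NOT 1) -> 0
  row 28 [11100]: (0 IMPLIES NOT 0) -> 1
  row 29 [11101]: (1 IMPLIES NOT 1) -> 0
  row 30 [11110]: (0 IMPLIES NOT 0) -> 1
  row 31 [11111]: (1 IMPLIES NOT 1) -> 0
Full result column, 4 rows per line (a,b,c fixed per line; d,e runs 00..11 left to right):
  rows 0-3 [a,b,c=000]: 1010  = hex A
  rows 4-7 [a,b,c=001]: 1010  = hex A
  rows 8-11 [a,b,c=010]: 1010  = hex A
  rows 12-15 [a,b,c=011]: 1010  = hex A
  rows 16-19 [a,b,c=100]: 1010  = hex A
  rows 20-23 [a,b,c=101]: 1010  = hex A
  rows 24-27 [a,b,c=110]: 1010  = hex A
  rows 28-31 [a,b,c=111]: 1010  = hex A
Output column (row 0 .. row 31) = 10101010101010101010101010101010
Output column grouped in 4s = 1010 1010 1010 1010 1010 1010 1010 1010 = 0xAAAAAAAA
Convert to decimal digit by digit (value = value*16 + digit):
  A -> 10
  10*16 + 10 (A) = 170
  170*16 + 10 (A) = 2730
  2730*16 + 10 (A) = 43690
  43690*16 + 10 (A) = 699050
  699050*16 + 10 (A) = 11184810
  11184810*16 + 10 (A) = 178956970
  178956970*16 + 10 (A) = 2863311530
Decimal = 2863311530

2863311530


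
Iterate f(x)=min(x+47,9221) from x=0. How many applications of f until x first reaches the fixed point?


Step 1: x=0, cap=9221, increment=47
Step 2: x grows by 47 each step until capped at 9221; fixed point is x=9221
Step 3: iterations = ceil(9221/47) = 197

197


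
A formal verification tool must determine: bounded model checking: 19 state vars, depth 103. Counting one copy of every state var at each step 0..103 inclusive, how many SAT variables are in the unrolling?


BMC unrolls to depth k, creating one copy of each state var for steps 0..k.
Step count = 103 + 1 = 104 (steps 0 through 103)
Vars per step = 19
Total = 19 * 104 = 1976

1976


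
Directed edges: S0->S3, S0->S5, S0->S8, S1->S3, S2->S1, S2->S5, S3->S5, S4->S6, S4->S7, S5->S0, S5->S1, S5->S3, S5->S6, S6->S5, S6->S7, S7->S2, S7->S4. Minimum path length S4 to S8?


BFS layer-by-layer from S4:
  dist 0: {S4}
  dist 1: {S6, S7}
  dist 2: {S2, S5}
  dist 3: {S0, S1, S3}
  dist 4: {S8}
  -> S8 reached at distance 4
Shortest path length = 4

4


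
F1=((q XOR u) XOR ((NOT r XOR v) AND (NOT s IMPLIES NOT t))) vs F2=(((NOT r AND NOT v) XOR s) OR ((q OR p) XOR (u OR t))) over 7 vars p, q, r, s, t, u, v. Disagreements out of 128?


F1 = ((q XOR u) XOR ((NOT r XOR v) AND (NOT s IMPLIES NOT t)))
F2 = (((NOT r AND NOT v) XOR s) OR ((q OR p) XOR (u OR t)))
Evaluate both on each of 128 rows (bits = p,q,r,s,t,u,v):
  row 0 [0000000]: F1=1 F2=1 -> 0
  row 1 [0000001]: F1=0 F2=0 -> 0
  row 2 [0000010]: F1=0 F2=1 (differ) -> 1
  row 3 [0000011]: F1=1 F2=1 -> 0
  row 4 [0000100]: F1=0 F2=1 (differ) -> 1
  (every remaining row is evaluated the same way; all 128 results are listed next)
Full result column, 8 rows per line (p,q,r,s fixed per line; t,u,v runs 000..111 left to right):
  rows 0-7 [p,q,r,s=0000]: 00101100  (ones: 3)
  rows 8-15 [p,q,r,s=0001]: 11100110  (ones: 5)
  rows 16-23 [p,q,r,s=0010]: 01011100  (ones: 4)
  rows 24-31 [p,q,r,s=0011]: 10011001  (ones: 4)
  rows 32-39 [p,q,r,s=0100]: 10000110  (ones: 3)
  rows 40-47 [p,q,r,s=0101]: 10110011  (ones: 5)
  rows 48-55 [p,q,r,s=0110]: 01011100  (ones: 4)
  rows 56-63 [p,q,r,s=0111]: 01100110  (ones: 4)
  rows 64-71 [p,q,r,s=1000]: 01111001  (ones: 5)
  rows 72-79 [p,q,r,s=1001]: 01001100  (ones: 3)
  rows 80-87 [p,q,r,s=1010]: 10100011  (ones: 4)
  rows 88-95 [p,q,r,s=1011]: 10011001  (ones: 4)
  rows 96-103 [p,q,r,s=1100]: 10000110  (ones: 3)
  rows 104-111 [p,q,r,s=1101]: 10110011  (ones: 5)
  rows 112-119 [p,q,r,s=1110]: 01011100  (ones: 4)
  rows 120-127 [p,q,r,s=1111]: 01100110  (ones: 4)
Disagreements = 3+5+4+4+3+5+4+4+5+3+4+4+3+5+4+4 = 64

64


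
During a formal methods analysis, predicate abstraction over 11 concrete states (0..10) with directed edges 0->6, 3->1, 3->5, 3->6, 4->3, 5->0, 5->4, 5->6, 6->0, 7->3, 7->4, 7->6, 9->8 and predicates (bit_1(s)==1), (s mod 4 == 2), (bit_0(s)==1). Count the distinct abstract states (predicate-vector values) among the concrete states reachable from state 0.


BFS from 0:
Concrete reachable: {0, 6}
Abstract via predicates (bit_1(s)==1), (s mod 4 == 2), (bit_0(s)==1):
  (0,0,0) <- {0}
  (1,1,0) <- {6}
Distinct abstract states = 2

2


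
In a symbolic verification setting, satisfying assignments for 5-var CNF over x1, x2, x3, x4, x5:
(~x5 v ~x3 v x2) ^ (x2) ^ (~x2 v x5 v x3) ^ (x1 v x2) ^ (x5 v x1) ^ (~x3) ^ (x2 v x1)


CNF with 7 clauses over 5 vars (32 assignments).
An assignment satisfies CNF iff every clause has >=1 true literal.
Check each row (bits = x1,x2,x3,x4,x5; clause T/F shown):
  row 0 [00000]: clauses=TFTFFTF -> 0
  row 1 [00001]: clauses=TFTFTTF -> 0
  row 2 [00010]: clauses=TFTFFTF -> 0
  row 3 [00011]: clauses=TFTFTTF -> 0
  row 4 [00100]: clauses=TFTFFFF -> 0
  row 5 [00101]: clauses=FFTFTFF -> 0
  row 6 [00110]: clauses=TFTFFFF -> 0
  row 7 [00111]: clauses=FFTFTFF -> 0
  row 8 [01000]: clauses=TTFTFTT -> 0
  row 9 [01001]: clauses=TTTTTTT -> 1
  row 10 [01010]: clauses=TTFTFTT -> 0
  row 11 [01011]: clauses=TTTTTTT -> 1
  row 12 [01100]: clauses=TTTTFFT -> 0
  row 13 [01101]: clauses=TTTTTFT -> 0
  row 14 [01110]: clauses=TTTTFFT -> 0
  row 15 [01111]: clauses=TTTTTFT -> 0
  row 16 [10000]: clauses=TFTTTTT -> 0
  row 17 [10001]: clauses=TFTTTTT -> 0
  row 18 [10010]: clauses=TFTTTTT -> 0
  row 19 [10011]: clauses=TFTTTTT -> 0
  row 20 [10100]: clauses=TFTTTFT -> 0
  row 21 [10101]: clauses=FFTTTFT -> 0
  row 22 [10110]: clauses=TFTTTFT -> 0
  row 23 [10111]: clauses=FFTTTFT -> 0
  row 24 [11000]: clauses=TTFTTTT -> 0
  row 25 [11001]: clauses=TTTTTTT -> 1
  row 26 [11010]: clauses=TTFTTTT -> 0
  row 27 [11011]: clauses=TTTTTTT -> 1
  row 28 [11100]: clauses=TTTTTFT -> 0
  row 29 [11101]: clauses=TTTTTFT -> 0
  row 30 [11110]: clauses=TTTTTFT -> 0
  row 31 [11111]: clauses=TTTTTFT -> 0
Full result column, 8 rows per line (x1,x2 fixed per line; x3,x4,x5 runs 000..111 left to right):
  rows 0-7 [x1,x2=00]: 00000000  (ones: 0)
  rows 8-15 [x1,x2=01]: 01010000  (ones: 2)
  rows 16-23 [x1,x2=10]: 00000000  (ones: 0)
  rows 24-31 [x1,x2=11]: 01010000  (ones: 2)
Satisfying assignments = 0+2+0+2 = 4

4


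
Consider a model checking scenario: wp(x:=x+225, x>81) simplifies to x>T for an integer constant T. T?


Formula: wp(x:=E, P) = P[E/x] (substitute E for x in postcondition)
Step 1: Postcondition: x>81
Step 2: Substitute x+225 for x: x+225>81
Step 3: Solve for x: x > 81-225 = -144

-144


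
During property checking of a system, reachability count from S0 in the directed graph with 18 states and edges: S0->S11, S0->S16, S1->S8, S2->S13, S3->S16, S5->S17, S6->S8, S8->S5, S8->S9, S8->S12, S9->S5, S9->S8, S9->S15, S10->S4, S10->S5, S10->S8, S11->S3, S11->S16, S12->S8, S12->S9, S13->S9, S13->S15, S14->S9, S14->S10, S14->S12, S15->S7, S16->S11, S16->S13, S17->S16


BFS from S0:
  layer 0: {S0}
  layer 1: {S11, S16}
  layer 2: {S3, S13}
  layer 3: {S9, S15}
  layer 4: {S5, S7, S8}
  layer 5: {S12, S17}
Reachable set: {S0, S3, S5, S7, S8, S9, S11, S12, S13, S15, S16, S17}
Count = 12

12


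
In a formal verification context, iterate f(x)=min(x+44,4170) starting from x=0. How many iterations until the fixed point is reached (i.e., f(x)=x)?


Step 1: x=0, cap=4170, increment=44
Step 2: x grows by 44 each step until capped at 4170; fixed point is x=4170
Step 3: iterations = ceil(4170/44) = 95

95


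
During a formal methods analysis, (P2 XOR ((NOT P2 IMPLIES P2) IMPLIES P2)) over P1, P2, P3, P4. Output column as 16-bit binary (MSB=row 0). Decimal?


Formula: (P2 XOR ((NOT P2 IMPLIES P2) IMPLIES P2)) over P1, P2, P3, P4 (16 rows)
Evaluate each row (bits = P1,P2,P3,P4, MSB first):
  row 0 [0000]: (0 XOR ((NOT 0 IMPLIES 0) IMPLIES 0)) -> 1
  row 1 [0001]: (0 XOR ((NOT 0 IMPLIES 0) IMPLIES 0)) -> 1
  row 2 [0010]: (0 XOR ((NOT 0 IMPLIES 0) IMPLIES 0)) -> 1
  row 3 [0011]: (0 XOR ((NOT 0 IMPLIES 0) IMPLIES 0)) -> 1
  row 4 [0100]: (1 XOR ((NOT 1 IMPLIES 1) IMPLIES 1)) -> 0
  row 5 [0101]: (1 XOR ((NOT 1 IMPLIES 1) IMPLIES 1)) -> 0
  row 6 [0110]: (1 XOR ((NOT 1 IMPLIES 1) IMPLIES 1)) -> 0
  row 7 [0111]: (1 XOR ((NOT 1 IMPLIES 1) IMPLIES 1)) -> 0
  row 8 [1000]: (0 XOR ((NOT 0 IMPLIES 0) IMPLIES 0)) -> 1
  row 9 [1001]: (0 XOR ((NOT 0 IMPLIES 0) IMPLIES 0)) -> 1
  row 10 [1010]: (0 XOR ((NOT 0 IMPLIES 0) IMPLIES 0)) -> 1
  row 11 [1011]: (0 XOR ((NOT 0 IMPLIES 0) IMPLIES 0)) -> 1
  row 12 [1100]: (1 XOR ((NOT 1 IMPLIES 1) IMPLIES 1)) -> 0
  row 13 [1101]: (1 XOR ((NOT 1 IMPLIES 1) IMPLIES 1)) -> 0
  row 14 [1110]: (1 XOR ((NOT 1 IMPLIES 1) IMPLIES 1)) -> 0
  row 15 [1111]: (1 XOR ((NOT 1 IMPLIES 1) IMPLIES 1)) -> 0
Full result column, 4 rows per line (P1,P2 fixed per line; P3,P4 runs 00..11 left to right):
  rows 0-3 [P1,P2=00]: 1111  = hex F
  rows 4-7 [P1,P2=01]: 0000  = hex 0
  rows 8-11 [P1,P2=10]: 1111  = hex F
  rows 12-15 [P1,P2=11]: 0000  = hex 0
Output column (row 0 .. row 15) = 1111000011110000
Output column grouped in 4s = 1111 0000 1111 0000 = 0xF0F0
Convert to decimal digit by digit (value = value*16 + digit):
  F -> 15
  15*16 + 0 = 240
  240*16 + 15 (F) = 3855
  3855*16 + 0 = 61680
Decimal = 61680

61680


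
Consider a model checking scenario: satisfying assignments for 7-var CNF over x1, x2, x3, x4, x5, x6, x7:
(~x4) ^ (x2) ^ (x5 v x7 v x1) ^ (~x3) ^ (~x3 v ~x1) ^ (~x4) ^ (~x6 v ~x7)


CNF with 7 clauses over 7 vars (128 assignments).
An assignment satisfies CNF iff every clause has >=1 true literal.
Check each row (bits = x1,x2,x3,x4,x5,x6,x7; clause T/F shown):
  row 0 [0000000]: clauses=TFFTTTT -> 0
  row 1 [0000001]: clauses=TFTTTTT -> 0
  row 2 [0000010]: clauses=TFFTTTT -> 0
  row 3 [0000011]: clauses=TFTTTTF -> 0
  row 4 [0000100]: clauses=TFTTTTT -> 0
  (every remaining row is evaluated the same way; all 128 results are listed next)
Full result column, 8 rows per line (x1,x2,x3,x4 fixed per line; x5,x6,x7 runs 000..111 left to right):
  rows 0-7 [x1,x2,x3,x4=0000]: 00000000  (ones: 0)
  rows 8-15 [x1,x2,x3,x4=0001]: 00000000  (ones: 0)
  rows 16-23 [x1,x2,x3,x4=0010]: 00000000  (ones: 0)
  rows 24-31 [x1,x2,x3,x4=0011]: 00000000  (ones: 0)
  rows 32-39 [x1,x2,x3,x4=0100]: 01001110  (ones: 4)
  rows 40-47 [x1,x2,x3,x4=0101]: 00000000  (ones: 0)
  rows 48-55 [x1,x2,x3,x4=0110]: 00000000  (ones: 0)
  rows 56-63 [x1,x2,x3,x4=0111]: 00000000  (ones: 0)
  rows 64-71 [x1,x2,x3,x4=1000]: 00000000  (ones: 0)
  rows 72-79 [x1,x2,x3,x4=1001]: 00000000  (ones: 0)
  rows 80-87 [x1,x2,x3,x4=1010]: 00000000  (ones: 0)
  rows 88-95 [x1,x2,x3,x4=1011]: 00000000  (ones: 0)
  rows 96-103 [x1,x2,x3,x4=1100]: 11101110  (ones: 6)
  rows 104-111 [x1,x2,x3,x4=1101]: 00000000  (ones: 0)
  rows 112-119 [x1,x2,x3,x4=1110]: 00000000  (ones: 0)
  rows 120-127 [x1,x2,x3,x4=1111]: 00000000  (ones: 0)
Satisfying assignments = 0+0+0+0+4+0+0+0+0+0+0+0+6+0+0+0 = 10

10


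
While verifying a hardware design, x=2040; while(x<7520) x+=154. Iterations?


Step 1: x goes from 2040 toward 7520 by 154; the body runs while x<7520, so iterations = ceil((bound-start)/step)
Step 2: Distance=5480
Step 3: ceil(5480/154)=36

36


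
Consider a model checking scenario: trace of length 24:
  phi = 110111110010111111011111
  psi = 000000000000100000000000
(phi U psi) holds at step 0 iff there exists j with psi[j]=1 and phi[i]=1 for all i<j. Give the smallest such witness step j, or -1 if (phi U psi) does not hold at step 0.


(phi U psi) at 0: need smallest j with psi[j]=1 and phi[i]=1 for all i in [0,j).
Scan from step 0:
  step 0: phi=1, psi=0 -> continue
  step 1: phi=1, psi=0 -> continue
  step 2: phi=0 -> phi-prefix broken from here
  step 12: psi=1 but phi already failed -> not a witness
  end of trace: no witness -> -1
Witness step = -1

-1


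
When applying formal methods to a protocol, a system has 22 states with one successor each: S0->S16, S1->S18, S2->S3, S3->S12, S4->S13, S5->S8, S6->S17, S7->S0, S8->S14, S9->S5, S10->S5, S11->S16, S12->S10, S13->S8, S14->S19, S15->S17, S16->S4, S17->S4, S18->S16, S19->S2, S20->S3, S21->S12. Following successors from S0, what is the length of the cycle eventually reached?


Trace from S0 until a state repeats:
  S0 -> S16 -> S4 -> S13 -> S8 -> S14 -> S19 -> S2 -> S3 -> S12 -> S10 -> S5 -> S8
S8 first seen at step 4, revisited at step 12.
Cycle length = 12 - 4 = 8

8


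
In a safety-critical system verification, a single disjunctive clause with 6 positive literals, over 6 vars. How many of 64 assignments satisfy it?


Step 1: Total=2^6=64
Step 2: Unsat when all 6 false: 2^0=1
Step 3: Sat=64-1=63

63


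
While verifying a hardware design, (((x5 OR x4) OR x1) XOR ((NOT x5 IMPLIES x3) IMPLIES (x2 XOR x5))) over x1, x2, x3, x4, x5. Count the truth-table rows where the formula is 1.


Formula: (((x5 OR x4) OR x1) XOR ((NOT x5 IMPLIES x3) IMPLIES (x2 XOR x5))) over 5 vars (32 rows)
Evaluate each row (x1, x2, x3, x4, x5 as bits, MSB first):
  row 0 [00000]: (((0 OR 0) OR 0) XOR ((NOT 0 IMPLIES 0) IMPLIES (0 XOR 0))) -> 1
  row 1 [00001]: (((1 OR 0) OR 0) XOR ((NOT 1 IMPLIES 0) IMPLIES (0 XOR 1))) -> 0
  row 2 [00010]: (((0 OR 1) OR 0) XOR ((NOT 0 IMPLIES 0) IMPLIES (0 XOR 0))) -> 0
  row 3 [00011]: (((1 OR 1) OR 0) XOR ((NOT 1 IMPLIES 0) IMPLIES (0 XOR 1))) -> 0
  row 4 [00100]: (((0 OR 0) OR 0) XOR ((NOT 0 IMPLIES 1) IMPLIES (0 XOR 0))) -> 0
  row 5 [00101]: (((1 OR 0) OR 0) XOR ((NOT 1 IMPLIES 1) IMPLIES (0 XOR 1))) -> 0
  row 6 [00110]: (((0 OR 1) OR 0) XOR ((NOT 0 IMPLIES 1) IMPLIES (0 XOR 0))) -> 1
  row 7 [00111]: (((1 OR 1) OR 0) XOR ((NOT 1 IMPLIES 1) IMPLIES (0 XOR 1))) -> 0
  row 8 [01000]: (((0 OR 0) OR 0) XOR ((NOT 0 IMPLIES 0) IMPLIES (1 XOR 0))) -> 1
  row 9 [01001]: (((1 OR 0) OR 0) XOR ((NOT 1 IMPLIES 0) IMPLIES (1 XOR 1))) -> 1
  row 10 [01010]: (((0 OR 1) OR 0) XOR ((NOT 0 IMPLIES 0) IMPLIES (1 XOR 0))) -> 0
  row 11 [01011]: (((1 OR 1) OR 0) XOR ((NOT 1 IMPLIES 0) IMPLIES (1 XOR 1))) -> 1
  row 12 [01100]: (((0 OR 0) OR 0) XOR ((NOT 0 IMPLIES 1) IMPLIES (1 XOR 0))) -> 1
  row 13 [01101]: (((1 OR 0) OR 0) XOR ((NOT 1 IMPLIES 1) IMPLIES (1 XOR 1))) -> 1
  row 14 [01110]: (((0 OR 1) OR 0) XOR ((NOT 0 IMPLIES 1) IMPLIES (1 XOR 0))) -> 0
  row 15 [01111]: (((1 OR 1) OR 0) XOR ((NOT 1 IMPLIES 1) IMPLIES (1 XOR 1))) -> 1
  row 16 [10000]: (((0 OR 0) OR 1) XOR ((NOT 0 IMPLIES 0) IMPLIES (0 XOR 0))) -> 0
  row 17 [10001]: (((1 OR 0) OR 1) XOR ((NOT 1 IMPLIES 0) IMPLIES (0 XOR 1))) -> 0
  row 18 [10010]: (((0 OR 1) OR 1) XOR ((NOT 0 IMPLIES 0) IMPLIES (0 XOR 0))) -> 0
  row 19 [10011]: (((1 OR 1) OR 1) XOR ((NOT 1 IMPLIES 0) IMPLIES (0 XOR 1))) -> 0
  row 20 [10100]: (((0 OR 0) OR 1) XOR ((NOT 0 IMPLIES 1) IMPLIES (0 XOR 0))) -> 1
  row 21 [10101]: (((1 OR 0) OR 1) XOR ((NOT 1 IMPLIES 1) IMPLIES (0 XOR 1))) -> 0
  row 22 [10110]: (((0 OR 1) OR 1) XOR ((NOT 0 IMPLIES 1) IMPLIES (0 XOR 0))) -> 1
  row 23 [10111]: (((1 OR 1) OR 1) XOR ((NOT 1 IMPLIES 1) IMPLIES (0 XOR 1))) -> 0
  row 24 [11000]: (((0 OR 0) OR 1) XOR ((NOT 0 IMPLIES 0) IMPLIES (1 XOR 0))) -> 0
  row 25 [11001]: (((1 OR 0) OR 1) XOR ((NOT 1 IMPLIES 0) IMPLIES (1 XOR 1))) -> 1
  row 26 [11010]: (((0 OR 1) OR 1) XOR ((NOT 0 IMPLIES 0) IMPLIES (1 XOR 0))) -> 0
  row 27 [11011]: (((1 OR 1) OR 1) XOR ((NOT 1 IMPLIES 0) IMPLIES (1 XOR 1))) -> 1
  row 28 [11100]: (((0 OR 0) OR 1) XOR ((NOT 0 IMPLIES 1) IMPLIES (1 XOR 0))) -> 0
  row 29 [11101]: (((1 OR 0) OR 1) XOR ((NOT 1 IMPLIES 1) IMPLIES (1 XOR 1))) -> 1
  row 30 [11110]: (((0 OR 1) OR 1) XOR ((NOT 0 IMPLIES 1) IMPLIES (1 XOR 0))) -> 0
  row 31 [11111]: (((1 OR 1) OR 1) XOR ((NOT 1 IMPLIES 1) IMPLIES (1 XOR 1))) -> 1
Full result column, 8 rows per line (x1,x2 fixed per line; x3,x4,x5 runs 000..111 left to right):
  rows 0-7 [x1,x2=00]: 10000010  (ones: 2)
  rows 8-15 [x1,x2=01]: 11011101  (ones: 6)
  rows 16-23 [x1,x2=10]: 00001010  (ones: 2)
  rows 24-31 [x1,x2=11]: 01010101  (ones: 4)
Count of 1-rows = 2+6+2+4 = 14

14


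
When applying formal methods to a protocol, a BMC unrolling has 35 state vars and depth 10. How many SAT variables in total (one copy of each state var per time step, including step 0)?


BMC unrolls to depth k, creating one copy of each state var for steps 0..k.
Step count = 10 + 1 = 11 (steps 0 through 10)
Vars per step = 35
Total = 35 * 11 = 385

385


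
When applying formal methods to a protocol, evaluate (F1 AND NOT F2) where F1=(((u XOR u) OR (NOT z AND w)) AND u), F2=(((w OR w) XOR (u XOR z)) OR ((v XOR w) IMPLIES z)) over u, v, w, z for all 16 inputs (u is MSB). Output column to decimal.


F1 = (((u XOR u) OR (NOT z AND w)) AND u)
F2 = (((w OR w) XOR (u XOR z)) OR ((v XOR w) IMPLIES z))
Counterexample to F1=>F2 is where F1=1 and F2=0.
Evaluate each row (bits = u,v,w,z, MSB first):
  row 0 [0000]: F1=0 F2=1 -> F1&~F2 -> 0
  row 1 [0001]: F1=0 F2=1 -> F1&~F2 -> 0
  row 2 [0010]: F1=0 F2=1 -> F1&~F2 -> 0
  row 3 [0011]: F1=0 F2=1 -> F1&~F2 -> 0
  row 4 [0100]: F1=0 F2=0 -> F1&~F2 -> 0
  row 5 [0101]: F1=0 F2=1 -> F1&~F2 -> 0
  row 6 [0110]: F1=0 F2=1 -> F1&~F2 -> 0
  row 7 [0111]: F1=0 F2=1 -> F1&~F2 -> 0
  row 8 [1000]: F1=0 F2=1 -> F1&~F2 -> 0
  row 9 [1001]: F1=0 F2=1 -> F1&~F2 -> 0
  row 10 [1010]: F1=1 F2=0 -> F1&~F2 -> 1
  row 11 [1011]: F1=0 F2=1 -> F1&~F2 -> 0
  row 12 [1100]: F1=0 F2=1 -> F1&~F2 -> 0
  row 13 [1101]: F1=0 F2=1 -> F1&~F2 -> 0
  row 14 [1110]: F1=1 F2=1 -> F1&~F2 -> 0
  row 15 [1111]: F1=0 F2=1 -> F1&~F2 -> 0
Full result column, 4 rows per line (u,v fixed per line; w,z runs 00..11 left to right):
  rows 0-3 [u,v=00]: 0000  = hex 0
  rows 4-7 [u,v=01]: 0000  = hex 0
  rows 8-11 [u,v=10]: 0010  = hex 2
  rows 12-15 [u,v=11]: 0000  = hex 0
Counterexample vector (row 0 .. row 15) = 0000000000100000
Output column grouped in 4s = 0000 0000 0010 0000 = 0x0020
Convert to decimal digit by digit (value = value*16 + digit):
  0 -> 0
  0*16 + 0 = 0
  0*16 + 2 = 2
  2*16 + 0 = 32
Decimal = 32

32


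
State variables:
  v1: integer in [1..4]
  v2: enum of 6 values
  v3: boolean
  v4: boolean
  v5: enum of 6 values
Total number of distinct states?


State space = product of domain sizes of all variables.
Domain sizes:
  v1 (integer in [1..4]): 4
  v2 (enum of 6 values): 6
  v3 (boolean): 2
  v4 (boolean): 2
  v5 (enum of 6 values): 6
Product = 4 * 6 * 2 * 2 * 6 = 576

576


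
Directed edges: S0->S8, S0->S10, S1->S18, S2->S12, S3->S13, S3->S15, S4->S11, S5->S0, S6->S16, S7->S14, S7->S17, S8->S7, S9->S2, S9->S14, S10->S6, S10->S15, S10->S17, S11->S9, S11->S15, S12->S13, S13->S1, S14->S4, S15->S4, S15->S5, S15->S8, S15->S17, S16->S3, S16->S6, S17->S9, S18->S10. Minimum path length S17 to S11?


BFS layer-by-layer from S17:
  dist 0: {S17}
  dist 1: {S9}
  dist 2: {S2, S14}
  dist 3: {S4, S12}
  dist 4: {S11, S13}
  -> S11 reached at distance 4
Shortest path length = 4

4


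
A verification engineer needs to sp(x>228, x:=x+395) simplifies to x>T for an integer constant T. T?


Formula: sp(P, x:=E) = exists old_x. (x = E[old_x/x]) AND P[old_x/x] (old_x is the value of x before the assignment; eliminate old_x by solving x = E[old_x/x] for old_x)
Step 1: Precondition P: x>228, i.e. old_x > 228
Step 2: Assignment gives x = old_x + 395, so old_x = x - 395
Step 3: Substitute into P: x - 395 > 228
Step 4: Simplify: x > 228+395 = 623

623


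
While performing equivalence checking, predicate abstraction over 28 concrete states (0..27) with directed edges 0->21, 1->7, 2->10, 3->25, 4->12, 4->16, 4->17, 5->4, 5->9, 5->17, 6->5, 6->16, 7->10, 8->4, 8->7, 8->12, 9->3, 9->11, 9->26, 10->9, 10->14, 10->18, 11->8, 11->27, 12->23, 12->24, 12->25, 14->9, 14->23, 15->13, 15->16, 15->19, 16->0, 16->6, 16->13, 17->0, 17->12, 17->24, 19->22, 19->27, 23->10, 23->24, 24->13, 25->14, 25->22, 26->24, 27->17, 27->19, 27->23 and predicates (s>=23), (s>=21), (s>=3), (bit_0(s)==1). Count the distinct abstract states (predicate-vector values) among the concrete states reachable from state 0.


BFS from 0:
Concrete reachable: {0, 21}
Abstract via predicates (s>=23), (s>=21), (s>=3), (bit_0(s)==1):
  (0,0,0,0) <- {0}
  (0,1,1,1) <- {21}
Distinct abstract states = 2

2


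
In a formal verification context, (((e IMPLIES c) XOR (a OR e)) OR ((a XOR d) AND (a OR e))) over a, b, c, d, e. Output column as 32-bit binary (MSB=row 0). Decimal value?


Formula: (((e IMPLIES c) XOR (a OR e)) OR ((a XOR d) AND (a OR e))) over a, b, c, d, e (32 rows)
Evaluate each row (bits = a,b,c,d,e, MSB first):
  row 0 [00000]: (((0 IMPLIES 0) XOR (0 OR 0)) OR ((0 XOR 0) AND (0 OR 0))) -> 1
  row 1 [00001]: (((1 IMPLIES 0) XOR (0 OR 1)) OR ((0 XOR 0) AND (0 OR 1))) -> 1
  row 2 [00010]: (((0 IMPLIES 0) XOR (0 OR 0)) OR ((0 XOR 1) AND (0 OR 0))) -> 1
  row 3 [00011]: (((1 IMPLIES 0) XOR (0 OR 1)) OR ((0 XOR 1) AND (0 OR 1))) -> 1
  row 4 [00100]: (((0 IMPLIES 1) XOR (0 OR 0)) OR ((0 XOR 0) AND (0 OR 0))) -> 1
  row 5 [00101]: (((1 IMPLIES 1) XOR (0 OR 1)) OR ((0 XOR 0) AND (0 OR 1))) -> 0
  row 6 [00110]: (((0 IMPLIES 1) XOR (0 OR 0)) OR ((0 XOR 1) AND (0 OR 0))) -> 1
  row 7 [00111]: (((1 IMPLIES 1) XOR (0 OR 1)) OR ((0 XOR 1) AND (0 OR 1))) -> 1
  row 8 [01000]: (((0 IMPLIES 0) XOR (0 OR 0)) OR ((0 XOR 0) AND (0 OR 0))) -> 1
  row 9 [01001]: (((1 IMPLIES 0) XOR (0 OR 1)) OR ((0 XOR 0) AND (0 OR 1))) -> 1
  row 10 [01010]: (((0 IMPLIES 0) XOR (0 OR 0)) OR ((0 XOR 1) AND (0 OR 0))) -> 1
  row 11 [01011]: (((1 IMPLIES 0) XOR (0 OR 1)) OR ((0 XOR 1) AND (0 OR 1))) -> 1
  row 12 [01100]: (((0 IMPLIES 1) XOR (0 OR 0)) OR ((0 XOR 0) AND (0 OR 0))) -> 1
  row 13 [01101]: (((1 IMPLIES 1) XOR (0 OR 1)) OR ((0 XOR 0) AND (0 OR 1))) -> 0
  row 14 [01110]: (((0 IMPLIES 1) XOR (0 OR 0)) OR ((0 XOR 1) AND (0 OR 0))) -> 1
  row 15 [01111]: (((1 IMPLIES 1) XOR (0 OR 1)) OR ((0 XOR 1) AND (0 OR 1))) -> 1
  row 16 [10000]: (((0 IMPLIES 0) XOR (1 OR 0)) OR ((1 XOR 0) AND (1 OR 0))) -> 1
  row 17 [10001]: (((1 IMPLIES 0) XOR (1 OR 1)) OR ((1 XOR 0) AND (1 OR 1))) -> 1
  row 18 [10010]: (((0 IMPLIES 0) XOR (1 OR 0)) OR ((1 XOR 1) AND (1 OR 0))) -> 0
  row 19 [10011]: (((1 IMPLIES 0) XOR (1 OR 1)) OR ((1 XOR 1) AND (1 OR 1))) -> 1
  row 20 [10100]: (((0 IMPLIES 1) XOR (1 OR 0)) OR ((1 XOR 0) AND (1 OR 0))) -> 1
  row 21 [10101]: (((1 IMPLIES 1) XOR (1 OR 1)) OR ((1 XOR 0) AND (1 OR 1))) -> 1
  row 22 [10110]: (((0 IMPLIES 1) XOR (1 OR 0)) OR ((1 XOR 1) AND (1 OR 0))) -> 0
  row 23 [10111]: (((1 IMPLIES 1) XOR (1 OR 1)) OR ((1 XOR 1) AND (1 OR 1))) -> 0
  row 24 [11000]: (((0 IMPLIES 0) XOR (1 OR 0)) OR ((1 XOR 0) AND (1 OR 0))) -> 1
  row 25 [11001]: (((1 IMPLIES 0) XOR (1 OR 1)) OR ((1 XOR 0) AND (1 OR 1))) -> 1
  row 26 [11010]: (((0 IMPLIES 0) XOR (1 OR 0)) OR ((1 XOR 1) AND (1 OR 0))) -> 0
  row 27 [11011]: (((1 IMPLIES 0) XOR (1 OR 1)) OR ((1 XOR 1) AND (1 OR 1))) -> 1
  row 28 [11100]: (((0 IMPLIES 1) XOR (1 OR 0)) OR ((1 XOR 0) AND (1 OR 0))) -> 1
  row 29 [11101]: (((1 IMPLIES 1) XOR (1 OR 1)) OR ((1 XOR 0) AND (1 OR 1))) -> 1
  row 30 [11110]: (((0 IMPLIES 1) XOR (1 OR 0)) OR ((1 XOR 1) AND (1 OR 0))) -> 0
  row 31 [11111]: (((1 IMPLIES 1) XOR (1 OR 1)) OR ((1 XOR 1) AND (1 OR 1))) -> 0
Full result column, 4 rows per line (a,b,c fixed per line; d,e runs 00..11 left to right):
  rows 0-3 [a,b,c=000]: 1111  = hex F
  rows 4-7 [a,b,c=001]: 1011  = hex B
  rows 8-11 [a,b,c=010]: 1111  = hex F
  rows 12-15 [a,b,c=011]: 1011  = hex B
  rows 16-19 [a,b,c=100]: 1101  = hex D
  rows 20-23 [a,b,c=101]: 1100  = hex C
  rows 24-27 [a,b,c=110]: 1101  = hex D
  rows 28-31 [a,b,c=111]: 1100  = hex C
Output column (row 0 .. row 31) = 11111011111110111101110011011100
Output column grouped in 4s = 1111 1011 1111 1011 1101 1100 1101 1100 = 0xFBFBDCDC
Convert to decimal digit by digit (value = value*16 + digit):
  F -> 15
  15*16 + 11 (B) = 251
  251*16 + 15 (F) = 4031
  4031*16 + 11 (B) = 64507
  64507*16 + 13 (D) = 1032125
  1032125*16 + 12 (C) = 16514012
  16514012*16 + 13 (D) = 264224205
  264224205*16 + 12 (C) = 4227587292
Decimal = 4227587292

4227587292


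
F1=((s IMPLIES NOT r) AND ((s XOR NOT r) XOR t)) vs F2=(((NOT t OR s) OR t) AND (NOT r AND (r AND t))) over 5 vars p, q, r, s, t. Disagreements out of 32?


F1 = ((s IMPLIES NOT r) AND ((s XOR NOT r) XOR t))
F2 = (((NOT t OR s) OR t) AND (NOT r AND (r AND t)))
Evaluate both on each of 32 rows (bits = p,q,r,s,t):
  row 0 [00000]: F1=1 F2=0 (differ) -> 1
  row 1 [00001]: F1=0 F2=0 -> 0
  row 2 [00010]: F1=0 F2=0 -> 0
  row 3 [00011]: F1=1 F2=0 (differ) -> 1
  row 4 [00100]: F1=0 F2=0 -> 0
  row 5 [00101]: F1=1 F2=0 (differ) -> 1
  row 6 [00110]: F1=0 F2=0 -> 0
  row 7 [00111]: F1=0 F2=0 -> 0
  row 8 [01000]: F1=1 F2=0 (differ) -> 1
  row 9 [01001]: F1=0 F2=0 -> 0
  row 10 [01010]: F1=0 F2=0 -> 0
  row 11 [01011]: F1=1 F2=0 (differ) -> 1
  row 12 [01100]: F1=0 F2=0 -> 0
  row 13 [01101]: F1=1 F2=0 (differ) -> 1
  row 14 [01110]: F1=0 F2=0 -> 0
  row 15 [01111]: F1=0 F2=0 -> 0
  row 16 [10000]: F1=1 F2=0 (differ) -> 1
  row 17 [10001]: F1=0 F2=0 -> 0
  row 18 [10010]: F1=0 F2=0 -> 0
  row 19 [10011]: F1=1 F2=0 (differ) -> 1
  row 20 [10100]: F1=0 F2=0 -> 0
  row 21 [10101]: F1=1 F2=0 (differ) -> 1
  row 22 [10110]: F1=0 F2=0 -> 0
  row 23 [10111]: F1=0 F2=0 -> 0
  row 24 [11000]: F1=1 F2=0 (differ) -> 1
  row 25 [11001]: F1=0 F2=0 -> 0
  row 26 [11010]: F1=0 F2=0 -> 0
  row 27 [11011]: F1=1 F2=0 (differ) -> 1
  row 28 [11100]: F1=0 F2=0 -> 0
  row 29 [11101]: F1=1 F2=0 (differ) -> 1
  row 30 [11110]: F1=0 F2=0 -> 0
  row 31 [11111]: F1=0 F2=0 -> 0
Full result column, 8 rows per line (p,q fixed per line; r,s,t runs 000..111 left to right):
  rows 0-7 [p,q=00]: 10010100  (ones: 3)
  rows 8-15 [p,q=01]: 10010100  (ones: 3)
  rows 16-23 [p,q=10]: 10010100  (ones: 3)
  rows 24-31 [p,q=11]: 10010100  (ones: 3)
Disagreements = 3+3+3+3 = 12

12


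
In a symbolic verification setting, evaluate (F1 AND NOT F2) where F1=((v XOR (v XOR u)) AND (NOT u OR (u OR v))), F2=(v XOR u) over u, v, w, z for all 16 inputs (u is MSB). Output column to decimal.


F1 = ((v XOR (v XOR u)) AND (NOT u OR (u OR v)))
F2 = (v XOR u)
Counterexample to F1=>F2 is where F1=1 and F2=0.
Evaluate each row (bits = u,v,w,z, MSB first):
  row 0 [0000]: F1=0 F2=0 -> F1&~F2 -> 0
  row 1 [0001]: F1=0 F2=0 -> F1&~F2 -> 0
  row 2 [0010]: F1=0 F2=0 -> F1&~F2 -> 0
  row 3 [0011]: F1=0 F2=0 -> F1&~F2 -> 0
  row 4 [0100]: F1=0 F2=1 -> F1&~F2 -> 0
  row 5 [0101]: F1=0 F2=1 -> F1&~F2 -> 0
  row 6 [0110]: F1=0 F2=1 -> F1&~F2 -> 0
  row 7 [0111]: F1=0 F2=1 -> F1&~F2 -> 0
  row 8 [1000]: F1=1 F2=1 -> F1&~F2 -> 0
  row 9 [1001]: F1=1 F2=1 -> F1&~F2 -> 0
  row 10 [1010]: F1=1 F2=1 -> F1&~F2 -> 0
  row 11 [1011]: F1=1 F2=1 -> F1&~F2 -> 0
  row 12 [1100]: F1=1 F2=0 -> F1&~F2 -> 1
  row 13 [1101]: F1=1 F2=0 -> F1&~F2 -> 1
  row 14 [1110]: F1=1 F2=0 -> F1&~F2 -> 1
  row 15 [1111]: F1=1 F2=0 -> F1&~F2 -> 1
Full result column, 4 rows per line (u,v fixed per line; w,z runs 00..11 left to right):
  rows 0-3 [u,v=00]: 0000  = hex 0
  rows 4-7 [u,v=01]: 0000  = hex 0
  rows 8-11 [u,v=10]: 0000  = hex 0
  rows 12-15 [u,v=11]: 1111  = hex F
Counterexample vector (row 0 .. row 15) = 0000000000001111
Output column grouped in 4s = 0000 0000 0000 1111 = 0x000F
Convert to decimal digit by digit (value = value*16 + digit):
  0 -> 0
  0*16 + 0 = 0
  0*16 + 0 = 0
  0*16 + 15 (F) = 15
Decimal = 15

15


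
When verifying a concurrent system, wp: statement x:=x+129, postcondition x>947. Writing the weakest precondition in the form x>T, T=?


Formula: wp(x:=E, P) = P[E/x] (substitute E for x in postcondition)
Step 1: Postcondition: x>947
Step 2: Substitute x+129 for x: x+129>947
Step 3: Solve for x: x > 947-129 = 818

818


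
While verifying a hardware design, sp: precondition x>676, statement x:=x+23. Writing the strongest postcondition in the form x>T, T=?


Formula: sp(P, x:=E) = exists old_x. (x = E[old_x/x]) AND P[old_x/x] (old_x is the value of x before the assignment; eliminate old_x by solving x = E[old_x/x] for old_x)
Step 1: Precondition P: x>676, i.e. old_x > 676
Step 2: Assignment gives x = old_x + 23, so old_x = x - 23
Step 3: Substitute into P: x - 23 > 676
Step 4: Simplify: x > 676+23 = 699

699


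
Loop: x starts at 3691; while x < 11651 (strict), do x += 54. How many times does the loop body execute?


Step 1: x goes from 3691 toward 11651 by 54; the body runs while x<11651, so iterations = ceil((bound-start)/step)
Step 2: Distance=7960
Step 3: ceil(7960/54)=148

148


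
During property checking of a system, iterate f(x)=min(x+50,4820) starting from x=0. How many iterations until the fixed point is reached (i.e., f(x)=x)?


Step 1: x=0, cap=4820, increment=50
Step 2: x grows by 50 each step until capped at 4820; fixed point is x=4820
Step 3: iterations = ceil(4820/50) = 97

97


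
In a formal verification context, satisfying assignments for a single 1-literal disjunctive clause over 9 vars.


Step 1: Total=2^9=512
Step 2: Unsat when all 1 false: 2^8=256
Step 3: Sat=512-256=256

256


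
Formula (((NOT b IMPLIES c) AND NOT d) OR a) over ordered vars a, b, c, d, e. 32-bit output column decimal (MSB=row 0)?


Formula: (((NOT b IMPLIES c) AND NOT d) OR a) over a, b, c, d, e (32 rows)
Evaluate each row (bits = a,b,c,d,e, MSB first):
  row 0 [00000]: (((NOT 0 IMPLIES 0) AND NOT 0) OR 0) -> 0
  row 1 [00001]: (((NOT 0 IMPLIES 0) AND NOT 0) OR 0) -> 0
  row 2 [00010]: (((NOT 0 IMPLIES 0) AND NOT 1) OR 0) -> 0
  row 3 [00011]: (((NOT 0 IMPLIES 0) AND NOT 1) OR 0) -> 0
  row 4 [00100]: (((NOT 0 IMPLIES 1) AND NOT 0) OR 0) -> 1
  row 5 [00101]: (((NOT 0 IMPLIES 1) AND NOT 0) OR 0) -> 1
  row 6 [00110]: (((NOT 0 IMPLIES 1) AND NOT 1) OR 0) -> 0
  row 7 [00111]: (((NOT 0 IMPLIES 1) AND NOT 1) OR 0) -> 0
  row 8 [01000]: (((NOT 1 IMPLIES 0) AND NOT 0) OR 0) -> 1
  row 9 [01001]: (((NOT 1 IMPLIES 0) AND NOT 0) OR 0) -> 1
  row 10 [01010]: (((NOT 1 IMPLIES 0) AND NOT 1) OR 0) -> 0
  row 11 [01011]: (((NOT 1 IMPLIES 0) AND NOT 1) OR 0) -> 0
  row 12 [01100]: (((NOT 1 IMPLIES 1) AND NOT 0) OR 0) -> 1
  row 13 [01101]: (((NOT 1 IMPLIES 1) AND NOT 0) OR 0) -> 1
  row 14 [01110]: (((NOT 1 IMPLIES 1) AND NOT 1) OR 0) -> 0
  row 15 [01111]: (((NOT 1 IMPLIES 1) AND NOT 1) OR 0) -> 0
  row 16 [10000]: (((NOT 0 IMPLIES 0) AND NOT 0) OR 1) -> 1
  row 17 [10001]: (((NOT 0 IMPLIES 0) AND NOT 0) OR 1) -> 1
  row 18 [10010]: (((NOT 0 IMPLIES 0) AND NOT 1) OR 1) -> 1
  row 19 [10011]: (((NOT 0 IMPLIES 0) AND NOT 1) OR 1) -> 1
  row 20 [10100]: (((NOT 0 IMPLIES 1) AND NOT 0) OR 1) -> 1
  row 21 [10101]: (((NOT 0 IMPLIES 1) AND NOT 0) OR 1) -> 1
  row 22 [10110]: (((NOT 0 IMPLIES 1) AND NOT 1) OR 1) -> 1
  row 23 [10111]: (((NOT 0 IMPLIES 1) AND NOT 1) OR 1) -> 1
  row 24 [11000]: (((NOT 1 IMPLIES 0) AND NOT 0) OR 1) -> 1
  row 25 [11001]: (((NOT 1 IMPLIES 0) AND NOT 0) OR 1) -> 1
  row 26 [11010]: (((NOT 1 IMPLIES 0) AND NOT 1) OR 1) -> 1
  row 27 [11011]: (((NOT 1 IMPLIES 0) AND NOT 1) OR 1) -> 1
  row 28 [11100]: (((NOT 1 IMPLIES 1) AND NOT 0) OR 1) -> 1
  row 29 [11101]: (((NOT 1 IMPLIES 1) AND NOT 0) OR 1) -> 1
  row 30 [11110]: (((NOT 1 IMPLIES 1) AND NOT 1) OR 1) -> 1
  row 31 [11111]: (((NOT 1 IMPLIES 1) AND NOT 1) OR 1) -> 1
Full result column, 4 rows per line (a,b,c fixed per line; d,e runs 00..11 left to right):
  rows 0-3 [a,b,c=000]: 0000  = hex 0
  rows 4-7 [a,b,c=001]: 1100  = hex C
  rows 8-11 [a,b,c=010]: 1100  = hex C
  rows 12-15 [a,b,c=011]: 1100  = hex C
  rows 16-19 [a,b,c=100]: 1111  = hex F
  rows 20-23 [a,b,c=101]: 1111  = hex F
  rows 24-27 [a,b,c=110]: 1111  = hex F
  rows 28-31 [a,b,c=111]: 1111  = hex F
Output column (row 0 .. row 31) = 00001100110011001111111111111111
Output column grouped in 4s = 0000 1100 1100 1100 1111 1111 1111 1111 = 0x0CCCFFFF
Convert to decimal digit by digit (value = value*16 + digit):
  0 -> 0
  0*16 + 12 (C) = 12
  12*16 + 12 (C) = 204
  204*16 + 12 (C) = 3276
  3276*16 + 15 (F) = 52431
  52431*16 + 15 (F) = 838911
  838911*16 + 15 (F) = 13422591
  13422591*16 + 15 (F) = 214761471
Decimal = 214761471

214761471
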